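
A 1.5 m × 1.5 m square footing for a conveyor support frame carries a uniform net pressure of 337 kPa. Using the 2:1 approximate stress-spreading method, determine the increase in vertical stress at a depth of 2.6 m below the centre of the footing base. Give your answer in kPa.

Δσ_z ≈ 45.1 kPa

By the 2:1 method the load spreads at 1 horizontal : 2 vertical, so at depth z the loaded area has grown by z in each plan dimension:
Δσ = qBL/((B+z)(L+z)) = 337×1.5×1.5/((1.5+2.6)(1.5+2.6)) = 45.107 kPa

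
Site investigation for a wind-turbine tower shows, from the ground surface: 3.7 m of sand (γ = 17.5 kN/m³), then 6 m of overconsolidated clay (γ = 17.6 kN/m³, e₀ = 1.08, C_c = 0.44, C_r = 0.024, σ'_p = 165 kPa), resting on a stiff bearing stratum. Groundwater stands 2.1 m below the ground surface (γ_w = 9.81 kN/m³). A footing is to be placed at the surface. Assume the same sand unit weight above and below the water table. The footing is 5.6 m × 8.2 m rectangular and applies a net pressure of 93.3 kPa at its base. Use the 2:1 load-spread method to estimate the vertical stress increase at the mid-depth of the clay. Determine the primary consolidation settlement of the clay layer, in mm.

S_c ≈ 8.41 mm

Mid-depth of clay below the ground surface: z = 3.7 + 6/2 = 6.7 m.
Total vertical stress at mid-clay: σ_v = 17.5×3.7 + 17.6×3 = 117.55 kPa.
Pore pressure: u = 9.81×(6.7 − 2.1) = 45.126 kPa.
Initial effective stress: σ'_0 = σ_v − u = 117.55 − 45.126 = 72.424 kPa.
Stress increase at mid-clay by the 2:1 spreading method:
Δσ = qBL/((B+z)(L+z)) = 93.3×5.6×8.2/((5.6+6.7)(8.2+6.7)) = 23.377 kPa
Final effective stress: σ'_f = 72.424 + 23.377 = 95.801 kPa.
σ'_f = 95.801 ≤ σ'_p = 165 kPa, so the clay remains overconsolidated and only the recompression index applies:
S_c = C_r·H/(1+e₀)·log₁₀(σ'_f/σ'_0) = 0.024×6/2.08×log₁₀(95.801/72.424)
    = 0.06923 × 0.12149 = 0.008411 m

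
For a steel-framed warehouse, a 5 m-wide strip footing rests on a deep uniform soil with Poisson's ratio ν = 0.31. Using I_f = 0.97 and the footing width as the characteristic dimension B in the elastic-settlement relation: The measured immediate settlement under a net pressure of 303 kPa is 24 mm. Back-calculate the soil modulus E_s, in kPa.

E_s ≈ 55300 kPa

S_e = q·B·(1−ν²)/E_s · I_f  ⇒  E_s = q·B·(1−ν²)·I_f / S_e.
E_s = 303 × 5 × 0.9039 × 0.97 / 0.024 = 55350 kPa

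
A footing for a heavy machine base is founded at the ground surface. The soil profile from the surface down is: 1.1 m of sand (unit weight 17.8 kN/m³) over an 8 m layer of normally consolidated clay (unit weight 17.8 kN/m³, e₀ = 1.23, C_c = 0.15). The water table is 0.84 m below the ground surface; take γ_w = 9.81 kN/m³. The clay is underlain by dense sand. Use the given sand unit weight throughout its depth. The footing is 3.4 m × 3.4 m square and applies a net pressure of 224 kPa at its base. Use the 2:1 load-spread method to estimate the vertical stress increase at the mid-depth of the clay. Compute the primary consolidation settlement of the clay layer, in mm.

Mid-depth of clay below the ground surface: z = 1.1 + 8/2 = 5.1 m.
Total vertical stress at mid-clay: σ_v = 17.8×1.1 + 17.8×4 = 90.78 kPa.
Pore pressure: u = 9.81×(5.1 − 0.84) = 41.791 kPa.
Initial effective stress: σ'_0 = σ_v − u = 90.78 − 41.791 = 48.989 kPa.
Stress increase at mid-clay by the 2:1 spreading method:
Δσ = qBL/((B+z)(L+z)) = 224×3.4×3.4/((3.4+5.1)(3.4+5.1)) = 35.84 kPa
Final effective stress: σ'_f = σ'_0 + Δσ = 48.989 + 35.84 = 84.829 kPa.
Normally consolidated clay, so the full stress increment lies on the virgin compression line:
S_c = C_c·H/(1+e₀)·log₁₀(σ'_f/σ'_0) = 0.15×8/(1+1.23)×log₁₀(84.829/48.989)
    = 0.53812 × 0.23845 = 0.1283 m

S_c ≈ 128 mm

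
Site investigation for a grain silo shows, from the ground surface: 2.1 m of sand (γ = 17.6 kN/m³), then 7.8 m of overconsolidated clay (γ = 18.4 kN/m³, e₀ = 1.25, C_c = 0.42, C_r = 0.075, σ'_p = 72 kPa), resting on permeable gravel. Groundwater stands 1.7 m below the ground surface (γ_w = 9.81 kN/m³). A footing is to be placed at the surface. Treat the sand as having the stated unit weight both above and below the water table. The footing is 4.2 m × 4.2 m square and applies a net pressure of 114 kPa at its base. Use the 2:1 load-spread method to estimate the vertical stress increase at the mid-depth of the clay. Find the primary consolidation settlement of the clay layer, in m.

S_c ≈ 0.12 m

Mid-depth of clay below the ground surface: z = 2.1 + 7.8/2 = 6 m.
Total vertical stress at mid-clay: σ_v = 17.6×2.1 + 18.4×3.9 = 108.72 kPa.
Pore pressure: u = 9.81×(6 − 1.7) = 42.183 kPa.
Initial effective stress: σ'_0 = σ_v − u = 108.72 − 42.183 = 66.537 kPa.
Stress increase at mid-clay by the 2:1 spreading method:
Δσ = qBL/((B+z)(L+z)) = 114×4.2×4.2/((4.2+6)(4.2+6)) = 19.329 kPa
Final effective stress: σ'_f = 66.537 + 19.329 = 85.866 kPa.
σ'_f = 85.866 > σ'_p = 72 kPa, so the stress path crosses the preconsolidation pressure — recompression up to σ'_p, then virgin compression beyond:
S_c = H/(1+e₀)·[C_r·log₁₀(σ'_p/σ'_0) + C_c·log₁₀(σ'_f/σ'_p)]
    = 7.8/2.25 × [0.075×log₁₀(72/66.537) + 0.42×log₁₀(85.866/72)]
    = 3.4667 × [0.0025702 + 0.032125] = 0.1203 m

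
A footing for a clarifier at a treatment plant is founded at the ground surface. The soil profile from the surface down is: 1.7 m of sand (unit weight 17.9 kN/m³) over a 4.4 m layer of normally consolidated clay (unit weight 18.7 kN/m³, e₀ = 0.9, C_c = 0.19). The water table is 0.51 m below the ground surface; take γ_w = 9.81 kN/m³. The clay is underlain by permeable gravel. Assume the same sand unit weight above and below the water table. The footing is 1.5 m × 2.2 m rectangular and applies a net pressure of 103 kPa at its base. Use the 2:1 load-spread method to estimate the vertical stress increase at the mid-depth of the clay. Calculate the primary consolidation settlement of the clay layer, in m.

Mid-depth of clay below the ground surface: z = 1.7 + 4.4/2 = 3.9 m.
Total vertical stress at mid-clay: σ_v = 17.9×1.7 + 18.7×2.2 = 71.57 kPa.
Pore pressure: u = 9.81×(3.9 − 0.51) = 33.256 kPa.
Initial effective stress: σ'_0 = σ_v − u = 71.57 − 33.256 = 38.314 kPa.
Stress increase at mid-clay by the 2:1 spreading method:
Δσ = qBL/((B+z)(L+z)) = 103×1.5×2.2/((1.5+3.9)(2.2+3.9)) = 10.319 kPa
Final effective stress: σ'_f = σ'_0 + Δσ = 38.314 + 10.319 = 48.633 kPa.
Normally consolidated clay, so the full stress increment lies on the virgin compression line:
S_c = C_c·H/(1+e₀)·log₁₀(σ'_f/σ'_0) = 0.19×4.4/(1+0.9)×log₁₀(48.633/38.314)
    = 0.44 × 0.10357 = 0.04557 m

S_c ≈ 0.0456 m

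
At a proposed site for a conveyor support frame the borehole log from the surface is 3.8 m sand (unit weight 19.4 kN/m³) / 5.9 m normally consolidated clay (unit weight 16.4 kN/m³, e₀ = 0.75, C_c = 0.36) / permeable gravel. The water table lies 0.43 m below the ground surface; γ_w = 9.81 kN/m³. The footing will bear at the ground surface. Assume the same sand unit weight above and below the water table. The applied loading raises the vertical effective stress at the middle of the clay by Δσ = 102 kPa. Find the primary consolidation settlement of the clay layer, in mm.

S_c ≈ 523 mm

Mid-depth of clay below the ground surface: z = 3.8 + 5.9/2 = 6.75 m.
Total vertical stress at mid-clay: σ_v = 19.4×3.8 + 16.4×2.95 = 122.1 kPa.
Pore pressure: u = 9.81×(6.75 − 0.43) = 61.999 kPa.
Initial effective stress: σ'_0 = σ_v − u = 122.1 − 61.999 = 60.101 kPa.
Final effective stress: σ'_f = σ'_0 + Δσ = 60.101 + 102 = 162.1 kPa.
Normally consolidated clay, so the full stress increment lies on the virgin compression line:
S_c = C_c·H/(1+e₀)·log₁₀(σ'_f/σ'_0) = 0.36×5.9/(1+0.75)×log₁₀(162.1/60.101)
    = 1.2137 × 0.4309 = 0.523 m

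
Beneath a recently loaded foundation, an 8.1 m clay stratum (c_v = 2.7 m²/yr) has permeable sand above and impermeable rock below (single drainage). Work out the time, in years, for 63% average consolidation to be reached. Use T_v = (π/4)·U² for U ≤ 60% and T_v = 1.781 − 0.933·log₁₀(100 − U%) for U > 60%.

Drainage path length: H_d = H = 8.1 m (single drainage).
U > 60%: T_v = 1.781 − 0.933·log₁₀(100 − 63) = 0.31787.
t = T_v·H_d²/c_v = 0.31787×8.1²/2.7 = 7.724 years.

t ≈ 7.72 years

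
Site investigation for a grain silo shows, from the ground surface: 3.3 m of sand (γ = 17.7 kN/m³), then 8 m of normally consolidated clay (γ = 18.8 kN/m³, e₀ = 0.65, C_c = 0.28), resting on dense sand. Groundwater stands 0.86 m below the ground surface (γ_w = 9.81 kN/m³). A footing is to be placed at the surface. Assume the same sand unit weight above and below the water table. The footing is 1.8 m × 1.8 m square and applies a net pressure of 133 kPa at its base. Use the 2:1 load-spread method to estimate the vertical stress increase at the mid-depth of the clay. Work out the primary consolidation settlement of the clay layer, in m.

Mid-depth of clay below the ground surface: z = 3.3 + 8/2 = 7.3 m.
Total vertical stress at mid-clay: σ_v = 17.7×3.3 + 18.8×4 = 133.61 kPa.
Pore pressure: u = 9.81×(7.3 − 0.86) = 63.176 kPa.
Initial effective stress: σ'_0 = σ_v − u = 133.61 − 63.176 = 70.434 kPa.
Stress increase at mid-clay by the 2:1 spreading method:
Δσ = qBL/((B+z)(L+z)) = 133×1.8×1.8/((1.8+7.3)(1.8+7.3)) = 5.2037 kPa
Final effective stress: σ'_f = σ'_0 + Δσ = 70.434 + 5.2037 = 75.638 kPa.
Normally consolidated clay, so the full stress increment lies on the virgin compression line:
S_c = C_c·H/(1+e₀)·log₁₀(σ'_f/σ'_0) = 0.28×8/(1+0.65)×log₁₀(75.638/70.434)
    = 1.3576 × 0.030958 = 0.04203 m

S_c ≈ 0.042 m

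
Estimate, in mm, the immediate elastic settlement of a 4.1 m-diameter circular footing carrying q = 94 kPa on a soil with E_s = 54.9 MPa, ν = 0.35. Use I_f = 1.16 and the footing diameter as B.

Immediate (elastic) settlement: S_e = q·B·(1−ν²)/E_s · I_f.
E_s = 54.9 MPa = 54900 kPa.
S_e = 94 × 4.1 × (1 − 0.35²) / 54900 × 1.16
    = 94 × 4.1 × 0.8775 / 54900 × 1.16
    = 0.007146 m = 7.146 mm

S_e ≈ 7.15 mm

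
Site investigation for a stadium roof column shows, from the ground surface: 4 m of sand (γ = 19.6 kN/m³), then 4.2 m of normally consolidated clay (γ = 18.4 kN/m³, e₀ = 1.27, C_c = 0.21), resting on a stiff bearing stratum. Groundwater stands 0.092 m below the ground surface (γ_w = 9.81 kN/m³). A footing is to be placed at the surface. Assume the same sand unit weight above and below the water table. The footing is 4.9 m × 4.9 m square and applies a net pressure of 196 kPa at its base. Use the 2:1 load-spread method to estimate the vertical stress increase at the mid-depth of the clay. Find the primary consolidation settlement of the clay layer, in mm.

Mid-depth of clay below the ground surface: z = 4 + 4.2/2 = 6.1 m.
Total vertical stress at mid-clay: σ_v = 19.6×4 + 18.4×2.1 = 117.04 kPa.
Pore pressure: u = 9.81×(6.1 − 0.092) = 58.938 kPa.
Initial effective stress: σ'_0 = σ_v − u = 117.04 − 58.938 = 58.102 kPa.
Stress increase at mid-clay by the 2:1 spreading method:
Δσ = qBL/((B+z)(L+z)) = 196×4.9×4.9/((4.9+6.1)(4.9+6.1)) = 38.892 kPa
Final effective stress: σ'_f = σ'_0 + Δσ = 58.102 + 38.892 = 96.994 kPa.
Normally consolidated clay, so the full stress increment lies on the virgin compression line:
S_c = C_c·H/(1+e₀)·log₁₀(σ'_f/σ'_0) = 0.21×4.2/(1+1.27)×log₁₀(96.994/58.102)
    = 0.38855 × 0.22255 = 0.08647 m

S_c ≈ 86.5 mm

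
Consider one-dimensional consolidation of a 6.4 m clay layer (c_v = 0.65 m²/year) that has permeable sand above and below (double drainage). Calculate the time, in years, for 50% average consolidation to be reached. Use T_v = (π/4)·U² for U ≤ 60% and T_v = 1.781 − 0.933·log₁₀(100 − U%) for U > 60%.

t ≈ 3.09 years

Drainage path length: H_d = H/2 = 3.2 m (double drainage).
U ≤ 60%: T_v = (π/4)·U² = (π/4)×0.5² = 0.19635.
t = T_v·H_d²/c_v = 0.19635×3.2²/0.65 = 3.093 years.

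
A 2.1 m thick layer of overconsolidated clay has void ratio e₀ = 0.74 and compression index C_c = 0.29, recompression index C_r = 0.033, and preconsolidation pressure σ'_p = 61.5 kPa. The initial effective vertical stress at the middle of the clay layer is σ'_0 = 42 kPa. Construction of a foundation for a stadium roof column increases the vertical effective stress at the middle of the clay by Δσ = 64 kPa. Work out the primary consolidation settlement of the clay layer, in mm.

Final effective stress: σ'_f = 42 + 64 = 106 kPa.
σ'_f = 106 > σ'_p = 61.5 kPa, so the stress path crosses the preconsolidation pressure — recompression up to σ'_p, then virgin compression beyond:
S_c = H/(1+e₀)·[C_r·log₁₀(σ'_p/σ'_0) + C_c·log₁₀(σ'_f/σ'_p)]
    = 2.1/1.74 × [0.033×log₁₀(61.5/42) + 0.29×log₁₀(106/61.5)]
    = 1.2069 × [0.0054657 + 0.068565] = 0.08935 m

S_c ≈ 89.3 mm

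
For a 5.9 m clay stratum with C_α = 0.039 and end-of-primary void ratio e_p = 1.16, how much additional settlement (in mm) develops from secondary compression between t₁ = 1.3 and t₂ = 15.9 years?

Secondary compression: S_s = C_α·H/(1+e_p)·log₁₀(t₂/t₁)
S_s = 0.039×5.9/(1+1.16)×log₁₀(15.9/1.3)
    = 0.1065 × 1.087 = 0.1158 m

S_s ≈ 116 mm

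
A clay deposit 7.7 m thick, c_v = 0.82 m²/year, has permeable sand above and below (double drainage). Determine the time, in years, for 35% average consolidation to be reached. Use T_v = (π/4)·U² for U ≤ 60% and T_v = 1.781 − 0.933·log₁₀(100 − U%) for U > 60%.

t ≈ 1.74 years

Drainage path length: H_d = H/2 = 3.85 m (double drainage).
U ≤ 60%: T_v = (π/4)·U² = (π/4)×0.35² = 0.096211.
t = T_v·H_d²/c_v = 0.096211×3.85²/0.82 = 1.739 years.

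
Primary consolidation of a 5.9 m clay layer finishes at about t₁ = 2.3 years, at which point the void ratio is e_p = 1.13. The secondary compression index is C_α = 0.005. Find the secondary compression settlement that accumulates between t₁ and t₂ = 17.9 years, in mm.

S_s ≈ 12.3 mm

Secondary compression: S_s = C_α·H/(1+e_p)·log₁₀(t₂/t₁)
S_s = 0.005×5.9/(1+1.13)×log₁₀(17.9/2.3)
    = 0.01385 × 0.8911 = 0.01234 m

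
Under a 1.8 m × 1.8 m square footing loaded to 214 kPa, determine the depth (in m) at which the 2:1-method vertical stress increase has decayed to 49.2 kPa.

z ≈ 1.95 m

2:1 spreading — at depth z the loaded area has grown by z in each plan dimension:
qB²/(B+z)² = Δσ_z ⇒ z = B(√(q/Δσ_z) − 1) = 1.8×(√(214/49.2) − 1) = 1.954 m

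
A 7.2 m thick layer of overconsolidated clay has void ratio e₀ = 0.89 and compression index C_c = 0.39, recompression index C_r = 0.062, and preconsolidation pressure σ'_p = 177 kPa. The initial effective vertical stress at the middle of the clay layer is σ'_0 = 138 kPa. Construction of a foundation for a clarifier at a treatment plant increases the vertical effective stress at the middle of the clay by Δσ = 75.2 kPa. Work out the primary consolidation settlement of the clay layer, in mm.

Final effective stress: σ'_f = 138 + 75.2 = 213.2 kPa.
σ'_f = 213.2 > σ'_p = 177 kPa, so the stress path crosses the preconsolidation pressure — recompression up to σ'_p, then virgin compression beyond:
S_c = H/(1+e₀)·[C_r·log₁₀(σ'_p/σ'_0) + C_c·log₁₀(σ'_f/σ'_p)]
    = 7.2/1.89 × [0.062×log₁₀(177/138) + 0.39×log₁₀(213.2/177)]
    = 3.8095 × [0.0067018 + 0.031517] = 0.1456 m

S_c ≈ 146 mm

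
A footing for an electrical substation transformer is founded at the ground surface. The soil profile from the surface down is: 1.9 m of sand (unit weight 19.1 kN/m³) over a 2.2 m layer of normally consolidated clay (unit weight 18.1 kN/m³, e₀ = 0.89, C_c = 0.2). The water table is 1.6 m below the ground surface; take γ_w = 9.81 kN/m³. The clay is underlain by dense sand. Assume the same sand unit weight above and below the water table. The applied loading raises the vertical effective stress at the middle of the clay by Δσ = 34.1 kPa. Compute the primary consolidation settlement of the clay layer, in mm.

S_c ≈ 59.6 mm

Mid-depth of clay below the ground surface: z = 1.9 + 2.2/2 = 3 m.
Total vertical stress at mid-clay: σ_v = 19.1×1.9 + 18.1×1.1 = 56.2 kPa.
Pore pressure: u = 9.81×(3 − 1.6) = 13.734 kPa.
Initial effective stress: σ'_0 = σ_v − u = 56.2 − 13.734 = 42.466 kPa.
Final effective stress: σ'_f = σ'_0 + Δσ = 42.466 + 34.1 = 76.566 kPa.
Normally consolidated clay, so the full stress increment lies on the virgin compression line:
S_c = C_c·H/(1+e₀)·log₁₀(σ'_f/σ'_0) = 0.2×2.2/(1+0.89)×log₁₀(76.566/42.466)
    = 0.2328 × 0.25599 = 0.05959 m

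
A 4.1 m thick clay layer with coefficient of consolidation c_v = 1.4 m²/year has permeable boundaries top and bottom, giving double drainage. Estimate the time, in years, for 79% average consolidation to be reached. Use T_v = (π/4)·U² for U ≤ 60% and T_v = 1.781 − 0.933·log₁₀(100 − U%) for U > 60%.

Drainage path length: H_d = H/2 = 2.05 m (double drainage).
U > 60%: T_v = 1.781 − 0.933·log₁₀(100 − 79) = 0.54737.
t = T_v·H_d²/c_v = 0.54737×2.05²/1.4 = 1.643 years.

t ≈ 1.64 years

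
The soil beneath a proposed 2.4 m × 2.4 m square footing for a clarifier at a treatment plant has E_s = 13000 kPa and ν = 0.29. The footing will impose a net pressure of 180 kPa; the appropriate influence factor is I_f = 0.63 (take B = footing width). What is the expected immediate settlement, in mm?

S_e ≈ 19.2 mm

Immediate (elastic) settlement: S_e = q·B·(1−ν²)/E_s · I_f.
S_e = 180 × 2.4 × (1 − 0.29²) / 13000 × 0.63
    = 180 × 2.4 × 0.9159 / 13000 × 0.63
    = 0.01917 m = 19.17 mm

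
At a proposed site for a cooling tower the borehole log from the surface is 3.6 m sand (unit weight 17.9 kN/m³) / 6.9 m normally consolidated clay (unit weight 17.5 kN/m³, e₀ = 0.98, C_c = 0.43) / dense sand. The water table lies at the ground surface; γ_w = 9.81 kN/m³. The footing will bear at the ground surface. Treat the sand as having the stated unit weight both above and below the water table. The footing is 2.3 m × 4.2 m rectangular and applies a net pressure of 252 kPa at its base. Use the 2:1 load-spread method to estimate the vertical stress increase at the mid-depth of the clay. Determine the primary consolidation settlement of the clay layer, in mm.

S_c ≈ 226 mm

Mid-depth of clay below the ground surface: z = 3.6 + 6.9/2 = 7.05 m.
Total vertical stress at mid-clay: σ_v = 17.9×3.6 + 17.5×3.45 = 124.81 kPa.
Pore pressure: u = 9.81×(7.05 − 0) = 69.16 kPa.
Initial effective stress: σ'_0 = σ_v − u = 124.81 − 69.16 = 55.65 kPa.
Stress increase at mid-clay by the 2:1 spreading method:
Δσ = qBL/((B+z)(L+z)) = 252×2.3×4.2/((2.3+7.05)(4.2+7.05)) = 23.143 kPa
Final effective stress: σ'_f = σ'_0 + Δσ = 55.65 + 23.143 = 78.793 kPa.
Normally consolidated clay, so the full stress increment lies on the virgin compression line:
S_c = C_c·H/(1+e₀)·log₁₀(σ'_f/σ'_0) = 0.43×6.9/(1+0.98)×log₁₀(78.793/55.65)
    = 1.4985 × 0.15102 = 0.2263 m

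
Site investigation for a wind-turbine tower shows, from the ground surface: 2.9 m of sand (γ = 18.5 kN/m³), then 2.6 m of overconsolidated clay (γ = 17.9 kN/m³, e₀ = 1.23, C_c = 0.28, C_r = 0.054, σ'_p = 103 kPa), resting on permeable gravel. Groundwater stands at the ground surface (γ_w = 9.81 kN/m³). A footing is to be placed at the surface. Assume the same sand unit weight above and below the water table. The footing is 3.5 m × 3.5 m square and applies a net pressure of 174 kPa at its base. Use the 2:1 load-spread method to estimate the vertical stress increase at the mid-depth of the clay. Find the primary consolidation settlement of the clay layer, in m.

S_c ≈ 0.019 m

Mid-depth of clay below the ground surface: z = 2.9 + 2.6/2 = 4.2 m.
Total vertical stress at mid-clay: σ_v = 18.5×2.9 + 17.9×1.3 = 76.92 kPa.
Pore pressure: u = 9.81×(4.2 − 0) = 41.202 kPa.
Initial effective stress: σ'_0 = σ_v − u = 76.92 − 41.202 = 35.718 kPa.
Stress increase at mid-clay by the 2:1 spreading method:
Δσ = qBL/((B+z)(L+z)) = 174×3.5×3.5/((3.5+4.2)(3.5+4.2)) = 35.95 kPa
Final effective stress: σ'_f = 35.718 + 35.95 = 71.668 kPa.
σ'_f = 71.668 ≤ σ'_p = 103 kPa, so the clay remains overconsolidated and only the recompression index applies:
S_c = C_r·H/(1+e₀)·log₁₀(σ'_f/σ'_0) = 0.054×2.6/2.23×log₁₀(71.668/35.718)
    = 0.062959 × 0.30244 = 0.01904 m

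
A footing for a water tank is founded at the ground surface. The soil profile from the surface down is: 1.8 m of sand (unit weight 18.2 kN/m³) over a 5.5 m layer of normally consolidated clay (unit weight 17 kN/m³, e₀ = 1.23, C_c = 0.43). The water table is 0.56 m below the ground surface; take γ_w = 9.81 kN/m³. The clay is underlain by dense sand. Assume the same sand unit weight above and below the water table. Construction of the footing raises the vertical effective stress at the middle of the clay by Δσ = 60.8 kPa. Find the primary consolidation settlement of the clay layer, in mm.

S_c ≈ 423 mm

Mid-depth of clay below the ground surface: z = 1.8 + 5.5/2 = 4.55 m.
Total vertical stress at mid-clay: σ_v = 18.2×1.8 + 17×2.75 = 79.51 kPa.
Pore pressure: u = 9.81×(4.55 − 0.56) = 39.142 kPa.
Initial effective stress: σ'_0 = σ_v − u = 79.51 − 39.142 = 40.368 kPa.
Final effective stress: σ'_f = σ'_0 + Δσ = 40.368 + 60.8 = 101.17 kPa.
Normally consolidated clay, so the full stress increment lies on the virgin compression line:
S_c = C_c·H/(1+e₀)·log₁₀(σ'_f/σ'_0) = 0.43×5.5/(1+1.23)×log₁₀(101.17/40.368)
    = 1.0605 × 0.39901 = 0.4232 m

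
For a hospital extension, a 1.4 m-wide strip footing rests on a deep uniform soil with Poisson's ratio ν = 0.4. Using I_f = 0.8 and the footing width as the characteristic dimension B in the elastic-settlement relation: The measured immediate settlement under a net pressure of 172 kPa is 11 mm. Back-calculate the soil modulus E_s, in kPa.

E_s ≈ 14700 kPa

S_e = q·B·(1−ν²)/E_s · I_f  ⇒  E_s = q·B·(1−ν²)·I_f / S_e.
E_s = 172 × 1.4 × 0.84 × 0.8 / 0.011 = 14710 kPa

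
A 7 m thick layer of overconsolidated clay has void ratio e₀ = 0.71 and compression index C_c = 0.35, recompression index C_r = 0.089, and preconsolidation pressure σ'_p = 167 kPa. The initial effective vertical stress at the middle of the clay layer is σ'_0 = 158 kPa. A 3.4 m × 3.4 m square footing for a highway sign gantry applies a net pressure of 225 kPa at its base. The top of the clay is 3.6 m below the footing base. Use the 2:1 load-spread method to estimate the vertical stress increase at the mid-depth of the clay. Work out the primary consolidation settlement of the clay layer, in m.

Mid-depth of clay below the footing base: z = 3.6 + 7/2 = 7.1 m.
Stress increase at mid-clay by the 2:1 spreading method:
Δσ = qBL/((B+z)(L+z)) = 225×3.4×3.4/((3.4+7.1)(3.4+7.1)) = 23.592 kPa
Final effective stress: σ'_f = 158 + 23.592 = 181.59 kPa.
σ'_f = 181.59 > σ'_p = 167 kPa, so the stress path crosses the preconsolidation pressure — recompression up to σ'_p, then virgin compression beyond:
S_c = H/(1+e₀)·[C_r·log₁₀(σ'_p/σ'_0) + C_c·log₁₀(σ'_f/σ'_p)]
    = 7/1.71 × [0.089×log₁₀(167/158) + 0.35×log₁₀(181.59/167)]
    = 4.0936 × [0.0021413 + 0.012731] = 0.06088 m

S_c ≈ 0.0609 m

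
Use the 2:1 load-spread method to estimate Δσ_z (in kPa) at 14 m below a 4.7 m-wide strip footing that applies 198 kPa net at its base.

By the 2:1 method the load spreads at 1 horizontal : 2 vertical, so at depth z the loaded area has grown by z in each plan dimension:
Δσ = qB/(B+z) = 198×4.7/(4.7+14) = 49.765 kPa

Δσ_z ≈ 49.8 kPa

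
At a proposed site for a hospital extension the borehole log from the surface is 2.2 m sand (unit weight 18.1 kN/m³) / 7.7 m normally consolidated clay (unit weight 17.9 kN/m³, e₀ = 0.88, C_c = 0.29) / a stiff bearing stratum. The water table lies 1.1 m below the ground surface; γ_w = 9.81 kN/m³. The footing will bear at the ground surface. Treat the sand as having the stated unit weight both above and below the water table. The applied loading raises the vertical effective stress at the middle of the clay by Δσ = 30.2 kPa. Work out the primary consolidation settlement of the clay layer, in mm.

S_c ≈ 210 mm

Mid-depth of clay below the ground surface: z = 2.2 + 7.7/2 = 6.05 m.
Total vertical stress at mid-clay: σ_v = 18.1×2.2 + 17.9×3.85 = 108.73 kPa.
Pore pressure: u = 9.81×(6.05 − 1.1) = 48.56 kPa.
Initial effective stress: σ'_0 = σ_v − u = 108.73 − 48.56 = 60.17 kPa.
Final effective stress: σ'_f = σ'_0 + Δσ = 60.17 + 30.2 = 90.37 kPa.
Normally consolidated clay, so the full stress increment lies on the virgin compression line:
S_c = C_c·H/(1+e₀)·log₁₀(σ'_f/σ'_0) = 0.29×7.7/(1+0.88)×log₁₀(90.37/60.17)
    = 1.1878 × 0.17664 = 0.2098 m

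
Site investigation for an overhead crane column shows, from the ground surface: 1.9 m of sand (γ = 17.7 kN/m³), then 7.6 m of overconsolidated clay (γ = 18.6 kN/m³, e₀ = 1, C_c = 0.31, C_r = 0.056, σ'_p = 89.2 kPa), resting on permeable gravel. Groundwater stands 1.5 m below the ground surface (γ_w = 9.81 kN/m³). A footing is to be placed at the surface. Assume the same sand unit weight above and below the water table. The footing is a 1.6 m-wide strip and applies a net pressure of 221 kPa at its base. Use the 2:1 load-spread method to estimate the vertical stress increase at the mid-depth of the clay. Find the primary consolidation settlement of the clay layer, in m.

Mid-depth of clay below the ground surface: z = 1.9 + 7.6/2 = 5.7 m.
Total vertical stress at mid-clay: σ_v = 17.7×1.9 + 18.6×3.8 = 104.31 kPa.
Pore pressure: u = 9.81×(5.7 − 1.5) = 41.202 kPa.
Initial effective stress: σ'_0 = σ_v − u = 104.31 − 41.202 = 63.108 kPa.
Stress increase at mid-clay by the 2:1 spreading method:
Δσ = qB/(B+z) = 221×1.6/(1.6+5.7) = 48.438 kPa
Final effective stress: σ'_f = 63.108 + 48.438 = 111.55 kPa.
σ'_f = 111.55 > σ'_p = 89.2 kPa, so the stress path crosses the preconsolidation pressure — recompression up to σ'_p, then virgin compression beyond:
S_c = H/(1+e₀)·[C_r·log₁₀(σ'_p/σ'_0) + C_c·log₁₀(σ'_f/σ'_p)]
    = 7.6/2 × [0.056×log₁₀(89.2/63.108) + 0.31×log₁₀(111.55/89.2)]
    = 3.8 × [0.0084157 + 0.030102] = 0.1464 m

S_c ≈ 0.146 m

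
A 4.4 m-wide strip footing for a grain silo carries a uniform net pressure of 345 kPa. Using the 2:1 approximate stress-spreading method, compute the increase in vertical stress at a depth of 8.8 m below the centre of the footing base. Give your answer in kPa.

Δσ_z ≈ 115 kPa

By the 2:1 method the load spreads at 1 horizontal : 2 vertical, so at depth z the loaded area has grown by z in each plan dimension:
Δσ = qB/(B+z) = 345×4.4/(4.4+8.8) = 115 kPa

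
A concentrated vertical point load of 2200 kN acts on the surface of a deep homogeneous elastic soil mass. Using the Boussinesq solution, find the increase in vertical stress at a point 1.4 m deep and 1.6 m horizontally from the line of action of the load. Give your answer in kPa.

Boussinesq vertical stress below a point load on an elastic half-space:
Δσ_z = 3P/(2πz²) · [1 + (r/z)²]^(−5/2)
r/z = 1.6/1.4 = 1.1429; [1+(r/z)²]^(−5/2) = 0.12382.
Δσ_z = 3×2200/(2π×1.4²) × 0.12382 = 535.93 × 0.12382 = 66.36 kPa

Δσ_z ≈ 66.4 kPa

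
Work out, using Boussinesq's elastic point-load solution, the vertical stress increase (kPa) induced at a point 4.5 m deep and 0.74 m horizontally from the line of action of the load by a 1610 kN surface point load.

Δσ_z ≈ 35.5 kPa

Boussinesq vertical stress below a point load on an elastic half-space:
Δσ_z = 3P/(2πz²) · [1 + (r/z)²]^(−5/2)
r/z = 0.74/4.5 = 0.16444; [1+(r/z)²]^(−5/2) = 0.93547.
Δσ_z = 3×1610/(2π×4.5²) × 0.93547 = 37.961 × 0.93547 = 35.51 kPa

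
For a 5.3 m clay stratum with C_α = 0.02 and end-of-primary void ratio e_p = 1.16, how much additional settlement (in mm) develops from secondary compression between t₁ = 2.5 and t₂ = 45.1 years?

Secondary compression: S_s = C_α·H/(1+e_p)·log₁₀(t₂/t₁)
S_s = 0.02×5.3/(1+1.16)×log₁₀(45.1/2.5)
    = 0.04907 × 1.256 = 0.06165 m

S_s ≈ 61.6 mm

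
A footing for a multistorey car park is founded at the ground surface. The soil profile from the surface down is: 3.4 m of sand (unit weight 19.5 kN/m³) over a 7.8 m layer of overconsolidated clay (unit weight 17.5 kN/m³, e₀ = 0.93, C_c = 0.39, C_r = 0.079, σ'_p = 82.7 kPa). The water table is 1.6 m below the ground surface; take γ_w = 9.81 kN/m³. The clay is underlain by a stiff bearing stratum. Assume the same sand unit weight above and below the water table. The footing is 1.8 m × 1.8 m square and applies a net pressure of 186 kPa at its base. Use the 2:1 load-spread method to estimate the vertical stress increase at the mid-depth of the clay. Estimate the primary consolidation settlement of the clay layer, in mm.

Mid-depth of clay below the ground surface: z = 3.4 + 7.8/2 = 7.3 m.
Total vertical stress at mid-clay: σ_v = 19.5×3.4 + 17.5×3.9 = 134.55 kPa.
Pore pressure: u = 9.81×(7.3 − 1.6) = 55.917 kPa.
Initial effective stress: σ'_0 = σ_v − u = 134.55 − 55.917 = 78.633 kPa.
Stress increase at mid-clay by the 2:1 spreading method:
Δσ = qBL/((B+z)(L+z)) = 186×1.8×1.8/((1.8+7.3)(1.8+7.3)) = 7.2774 kPa
Final effective stress: σ'_f = 78.633 + 7.2774 = 85.91 kPa.
σ'_f = 85.91 > σ'_p = 82.7 kPa, so the stress path crosses the preconsolidation pressure — recompression up to σ'_p, then virgin compression beyond:
S_c = H/(1+e₀)·[C_r·log₁₀(σ'_p/σ'_0) + C_c·log₁₀(σ'_f/σ'_p)]
    = 7.8/1.93 × [0.079×log₁₀(82.7/78.633) + 0.39×log₁₀(85.91/82.7)]
    = 4.0415 × [0.0017302 + 0.0064499] = 0.03306 m

S_c ≈ 33.1 mm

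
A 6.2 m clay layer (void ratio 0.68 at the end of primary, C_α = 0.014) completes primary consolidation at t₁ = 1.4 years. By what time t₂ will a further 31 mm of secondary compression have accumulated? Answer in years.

S_s = C_α·H/(1+e_p)·log₁₀(t₂/t₁) ⇒ log₁₀(t₂/t₁) = S_s·(1+e_p)/(C_α·H).
log₁₀(t₂/t₁) = 0.031 × (1+0.68) / (0.014×6.2) = 0.6
t₂ = t₁ × 10^0.6 = 1.4 × 3.981 = 5.574 years

t₂ ≈ 5.57 years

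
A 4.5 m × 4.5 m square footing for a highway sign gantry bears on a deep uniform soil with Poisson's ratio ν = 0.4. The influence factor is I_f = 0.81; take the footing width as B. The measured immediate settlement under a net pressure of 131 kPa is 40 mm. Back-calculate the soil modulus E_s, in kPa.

E_s ≈ 10000 kPa

S_e = q·B·(1−ν²)/E_s · I_f  ⇒  E_s = q·B·(1−ν²)·I_f / S_e.
E_s = 131 × 4.5 × 0.84 × 0.81 / 0.04 = 10030 kPa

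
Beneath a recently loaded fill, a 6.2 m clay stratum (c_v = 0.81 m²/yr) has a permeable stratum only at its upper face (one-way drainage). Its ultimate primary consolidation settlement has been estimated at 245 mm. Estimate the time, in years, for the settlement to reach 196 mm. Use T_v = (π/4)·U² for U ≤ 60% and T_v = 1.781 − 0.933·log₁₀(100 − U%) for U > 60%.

t ≈ 26.9 years

Drainage path length: H_d = H = 6.2 m (single drainage).
U = S(t)/S_ult = 196/245 = 0.8.
U > 60%: T_v = 1.781 − 0.933·log₁₀(100 − 80) = 0.56714.
t = T_v·H_d²/c_v = 0.56714×6.2²/0.81 = 26.91 years.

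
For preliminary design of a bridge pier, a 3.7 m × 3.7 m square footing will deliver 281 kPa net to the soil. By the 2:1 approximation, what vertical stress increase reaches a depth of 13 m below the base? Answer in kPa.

By the 2:1 method the load spreads at 1 horizontal : 2 vertical, so at depth z the loaded area has grown by z in each plan dimension:
Δσ = qBL/((B+z)(L+z)) = 281×3.7×3.7/((3.7+13)(3.7+13)) = 13.794 kPa

Δσ_z ≈ 13.8 kPa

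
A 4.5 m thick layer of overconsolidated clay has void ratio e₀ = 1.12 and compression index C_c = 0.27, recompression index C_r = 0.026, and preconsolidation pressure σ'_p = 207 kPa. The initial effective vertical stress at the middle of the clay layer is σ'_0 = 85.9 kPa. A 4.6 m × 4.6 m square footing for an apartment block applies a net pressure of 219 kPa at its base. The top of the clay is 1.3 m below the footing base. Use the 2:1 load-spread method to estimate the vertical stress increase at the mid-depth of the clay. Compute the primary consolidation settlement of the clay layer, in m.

Mid-depth of clay below the footing base: z = 1.3 + 4.5/2 = 3.55 m.
Stress increase at mid-clay by the 2:1 spreading method:
Δσ = qBL/((B+z)(L+z)) = 219×4.6×4.6/((4.6+3.55)(4.6+3.55)) = 69.766 kPa
Final effective stress: σ'_f = 85.9 + 69.766 = 155.67 kPa.
σ'_f = 155.67 ≤ σ'_p = 207 kPa, so the clay remains overconsolidated and only the recompression index applies:
S_c = C_r·H/(1+e₀)·log₁₀(σ'_f/σ'_0) = 0.026×4.5/2.12×log₁₀(155.67/85.9)
    = 0.055188 × 0.25821 = 0.01425 m

S_c ≈ 0.0142 m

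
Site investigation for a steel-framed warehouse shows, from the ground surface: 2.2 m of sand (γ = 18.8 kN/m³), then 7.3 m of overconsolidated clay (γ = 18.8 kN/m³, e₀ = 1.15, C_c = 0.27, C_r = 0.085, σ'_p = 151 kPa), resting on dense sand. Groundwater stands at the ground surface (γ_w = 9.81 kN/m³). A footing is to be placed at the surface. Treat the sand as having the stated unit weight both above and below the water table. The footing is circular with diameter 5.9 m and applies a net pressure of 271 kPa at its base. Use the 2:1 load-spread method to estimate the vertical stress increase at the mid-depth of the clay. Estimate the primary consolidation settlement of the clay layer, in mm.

S_c ≈ 104 mm

Mid-depth of clay below the ground surface: z = 2.2 + 7.3/2 = 5.85 m.
Total vertical stress at mid-clay: σ_v = 18.8×2.2 + 18.8×3.65 = 109.98 kPa.
Pore pressure: u = 9.81×(5.85 − 0) = 57.389 kPa.
Initial effective stress: σ'_0 = σ_v − u = 109.98 − 57.389 = 52.591 kPa.
Stress increase at mid-clay by the 2:1 spreading method:
Δσ ≈ qD²/(D+z)² = 271×5.9²/(5.9+5.85)² = 68.328 kPa
Final effective stress: σ'_f = 52.591 + 68.328 = 120.92 kPa.
σ'_f = 120.92 ≤ σ'_p = 151 kPa, so the clay remains overconsolidated and only the recompression index applies:
S_c = C_r·H/(1+e₀)·log₁₀(σ'_f/σ'_0) = 0.085×7.3/2.15×log₁₀(120.92/52.591)
    = 0.2886 × 0.36159 = 0.1044 m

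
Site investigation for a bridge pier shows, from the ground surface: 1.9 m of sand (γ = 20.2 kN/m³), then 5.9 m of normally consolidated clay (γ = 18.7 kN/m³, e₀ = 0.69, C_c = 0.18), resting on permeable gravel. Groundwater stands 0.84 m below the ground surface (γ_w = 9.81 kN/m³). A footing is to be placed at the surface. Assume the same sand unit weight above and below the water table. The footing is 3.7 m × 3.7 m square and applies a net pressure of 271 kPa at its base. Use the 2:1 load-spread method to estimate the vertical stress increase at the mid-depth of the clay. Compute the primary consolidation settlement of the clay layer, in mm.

Mid-depth of clay below the ground surface: z = 1.9 + 5.9/2 = 4.85 m.
Total vertical stress at mid-clay: σ_v = 20.2×1.9 + 18.7×2.95 = 93.545 kPa.
Pore pressure: u = 9.81×(4.85 − 0.84) = 39.338 kPa.
Initial effective stress: σ'_0 = σ_v − u = 93.545 − 39.338 = 54.207 kPa.
Stress increase at mid-clay by the 2:1 spreading method:
Δσ = qBL/((B+z)(L+z)) = 271×3.7×3.7/((3.7+4.85)(3.7+4.85)) = 50.751 kPa
Final effective stress: σ'_f = σ'_0 + Δσ = 54.207 + 50.751 = 104.96 kPa.
Normally consolidated clay, so the full stress increment lies on the virgin compression line:
S_c = C_c·H/(1+e₀)·log₁₀(σ'_f/σ'_0) = 0.18×5.9/(1+0.69)×log₁₀(104.96/54.207)
    = 0.6284 × 0.28697 = 0.1803 m

S_c ≈ 180 mm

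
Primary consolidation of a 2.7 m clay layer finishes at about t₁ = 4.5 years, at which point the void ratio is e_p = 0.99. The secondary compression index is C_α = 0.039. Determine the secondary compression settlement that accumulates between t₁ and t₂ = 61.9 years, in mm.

Secondary compression: S_s = C_α·H/(1+e_p)·log₁₀(t₂/t₁)
S_s = 0.039×2.7/(1+0.99)×log₁₀(61.9/4.5)
    = 0.05291 × 1.138 = 0.06024 m

S_s ≈ 60.2 mm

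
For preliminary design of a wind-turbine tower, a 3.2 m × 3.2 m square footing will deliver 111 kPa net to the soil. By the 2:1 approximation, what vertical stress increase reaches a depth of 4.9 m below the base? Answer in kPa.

By the 2:1 method the load spreads at 1 horizontal : 2 vertical, so at depth z the loaded area has grown by z in each plan dimension:
Δσ = qBL/((B+z)(L+z)) = 111×3.2×3.2/((3.2+4.9)(3.2+4.9)) = 17.324 kPa

Δσ_z ≈ 17.3 kPa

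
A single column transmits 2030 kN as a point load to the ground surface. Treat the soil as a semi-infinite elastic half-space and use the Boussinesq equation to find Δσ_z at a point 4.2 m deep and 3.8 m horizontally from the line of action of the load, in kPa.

Boussinesq vertical stress below a point load on an elastic half-space:
Δσ_z = 3P/(2πz²) · [1 + (r/z)²]^(−5/2)
r/z = 3.8/4.2 = 0.90476; [1+(r/z)²]^(−5/2) = 0.22421.
Δσ_z = 3×2030/(2π×4.2²) × 0.22421 = 54.946 × 0.22421 = 12.32 kPa

Δσ_z ≈ 12.3 kPa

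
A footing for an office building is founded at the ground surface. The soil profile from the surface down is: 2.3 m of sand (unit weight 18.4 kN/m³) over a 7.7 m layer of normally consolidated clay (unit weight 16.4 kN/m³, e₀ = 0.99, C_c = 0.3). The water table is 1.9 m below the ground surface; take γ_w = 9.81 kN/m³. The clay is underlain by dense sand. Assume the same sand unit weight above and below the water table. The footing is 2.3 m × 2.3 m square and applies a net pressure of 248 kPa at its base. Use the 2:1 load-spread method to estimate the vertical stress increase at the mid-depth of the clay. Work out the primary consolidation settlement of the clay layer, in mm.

S_c ≈ 128 mm

Mid-depth of clay below the ground surface: z = 2.3 + 7.7/2 = 6.15 m.
Total vertical stress at mid-clay: σ_v = 18.4×2.3 + 16.4×3.85 = 105.46 kPa.
Pore pressure: u = 9.81×(6.15 − 1.9) = 41.693 kPa.
Initial effective stress: σ'_0 = σ_v − u = 105.46 − 41.693 = 63.767 kPa.
Stress increase at mid-clay by the 2:1 spreading method:
Δσ = qBL/((B+z)(L+z)) = 248×2.3×2.3/((2.3+6.15)(2.3+6.15)) = 18.374 kPa
Final effective stress: σ'_f = σ'_0 + Δσ = 63.767 + 18.374 = 82.141 kPa.
Normally consolidated clay, so the full stress increment lies on the virgin compression line:
S_c = C_c·H/(1+e₀)·log₁₀(σ'_f/σ'_0) = 0.3×7.7/(1+0.99)×log₁₀(82.141/63.767)
    = 1.1608 × 0.10996 = 0.1276 m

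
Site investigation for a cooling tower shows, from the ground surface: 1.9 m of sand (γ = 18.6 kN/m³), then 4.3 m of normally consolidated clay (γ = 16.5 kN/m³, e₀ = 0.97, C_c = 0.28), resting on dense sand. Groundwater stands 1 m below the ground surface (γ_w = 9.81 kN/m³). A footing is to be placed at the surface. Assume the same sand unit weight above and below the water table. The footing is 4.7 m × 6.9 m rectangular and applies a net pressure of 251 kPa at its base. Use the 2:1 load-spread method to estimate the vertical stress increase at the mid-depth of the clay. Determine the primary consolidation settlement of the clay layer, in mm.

S_c ≈ 298 mm

Mid-depth of clay below the ground surface: z = 1.9 + 4.3/2 = 4.05 m.
Total vertical stress at mid-clay: σ_v = 18.6×1.9 + 16.5×2.15 = 70.815 kPa.
Pore pressure: u = 9.81×(4.05 − 1) = 29.921 kPa.
Initial effective stress: σ'_0 = σ_v − u = 70.815 − 29.921 = 40.894 kPa.
Stress increase at mid-clay by the 2:1 spreading method:
Δσ = qBL/((B+z)(L+z)) = 251×4.7×6.9/((4.7+4.05)(6.9+4.05)) = 84.957 kPa
Final effective stress: σ'_f = σ'_0 + Δσ = 40.894 + 84.957 = 125.85 kPa.
Normally consolidated clay, so the full stress increment lies on the virgin compression line:
S_c = C_c·H/(1+e₀)·log₁₀(σ'_f/σ'_0) = 0.28×4.3/(1+0.97)×log₁₀(125.85/40.894)
    = 0.61117 × 0.48819 = 0.2984 m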